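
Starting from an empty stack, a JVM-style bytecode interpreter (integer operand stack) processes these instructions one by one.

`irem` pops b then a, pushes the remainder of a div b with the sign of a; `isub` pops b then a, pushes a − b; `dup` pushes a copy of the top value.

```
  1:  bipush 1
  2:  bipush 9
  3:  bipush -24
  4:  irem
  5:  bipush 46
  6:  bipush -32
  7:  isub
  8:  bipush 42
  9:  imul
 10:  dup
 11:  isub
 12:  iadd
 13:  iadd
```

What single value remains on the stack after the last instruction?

10

bipush 1   -> 1
bipush 9   -> 1 9
bipush -24 -> 1 9 -24
irem       -> 1 9
bipush 46  -> 1 9 46
bipush -32 -> 1 9 46 -32
isub       -> 1 9 78
bipush 42  -> 1 9 78 42
imul       -> 1 9 3276
dup        -> 1 9 3276 3276
isub       -> 1 9 0
iadd       -> 1 9
iadd       -> 10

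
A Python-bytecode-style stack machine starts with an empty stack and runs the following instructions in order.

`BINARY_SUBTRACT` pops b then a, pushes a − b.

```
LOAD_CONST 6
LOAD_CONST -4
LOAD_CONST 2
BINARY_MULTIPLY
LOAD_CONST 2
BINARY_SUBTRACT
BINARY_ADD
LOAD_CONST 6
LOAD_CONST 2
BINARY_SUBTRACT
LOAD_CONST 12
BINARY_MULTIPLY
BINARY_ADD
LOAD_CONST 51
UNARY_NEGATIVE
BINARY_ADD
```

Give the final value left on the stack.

LOAD_CONST 6    : [6]
LOAD_CONST -4   : [6, -4]
LOAD_CONST 2    : [6, -4, 2]
BINARY_MULTIPLY : [6, -8]
LOAD_CONST 2    : [6, -8, 2]
BINARY_SUBTRACT : [6, -10]
BINARY_ADD      : [-4]
LOAD_CONST 6    : [-4, 6]
LOAD_CONST 2    : [-4, 6, 2]
BINARY_SUBTRACT : [-4, 4]
LOAD_CONST 12   : [-4, 4, 12]
BINARY_MULTIPLY : [-4, 48]
BINARY_ADD      : [44]
LOAD_CONST 51   : [44, 51]
UNARY_NEGATIVE  : [44, -51]
BINARY_ADD      : [-7]

-7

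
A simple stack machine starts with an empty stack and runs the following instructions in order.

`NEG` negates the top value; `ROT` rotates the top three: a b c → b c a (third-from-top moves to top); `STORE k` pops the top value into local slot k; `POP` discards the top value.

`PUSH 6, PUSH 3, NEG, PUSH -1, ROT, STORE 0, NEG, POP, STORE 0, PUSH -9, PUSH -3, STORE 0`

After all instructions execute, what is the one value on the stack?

PUSH 6  : 6
PUSH 3  : 6 3
NEG     : 6 -3
PUSH -1 : 6 -3 -1
ROT     : -3 -1 6
STORE 0 : -3 -1
NEG     : -3 1
POP     : -3
STORE 0 : (empty)
PUSH -9 : -9
PUSH -3 : -9 -3
STORE 0 : -9

-9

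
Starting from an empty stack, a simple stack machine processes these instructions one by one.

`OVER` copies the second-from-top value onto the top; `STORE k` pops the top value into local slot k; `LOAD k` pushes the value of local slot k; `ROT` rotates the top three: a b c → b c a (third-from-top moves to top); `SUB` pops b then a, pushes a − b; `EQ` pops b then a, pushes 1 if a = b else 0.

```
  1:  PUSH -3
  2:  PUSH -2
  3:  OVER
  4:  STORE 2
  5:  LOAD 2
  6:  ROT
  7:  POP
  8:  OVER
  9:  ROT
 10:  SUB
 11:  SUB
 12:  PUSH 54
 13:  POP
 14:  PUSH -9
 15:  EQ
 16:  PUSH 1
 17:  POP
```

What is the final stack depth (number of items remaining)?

1

PUSH -3 : -3
PUSH -2 : -3 -2
OVER    : -3 -2 -3
STORE 2 : -3 -2
LOAD 2  : -3 -2 -3
ROT     : -2 -3 -3
POP     : -2 -3
OVER    : -2 -3 -2
ROT     : -3 -2 -2
SUB     : -3 0
SUB     : -3
PUSH 54 : -3 54
POP     : -3
PUSH -9 : -3 -9
EQ      : 0
PUSH 1  : 0 1
POP     : 0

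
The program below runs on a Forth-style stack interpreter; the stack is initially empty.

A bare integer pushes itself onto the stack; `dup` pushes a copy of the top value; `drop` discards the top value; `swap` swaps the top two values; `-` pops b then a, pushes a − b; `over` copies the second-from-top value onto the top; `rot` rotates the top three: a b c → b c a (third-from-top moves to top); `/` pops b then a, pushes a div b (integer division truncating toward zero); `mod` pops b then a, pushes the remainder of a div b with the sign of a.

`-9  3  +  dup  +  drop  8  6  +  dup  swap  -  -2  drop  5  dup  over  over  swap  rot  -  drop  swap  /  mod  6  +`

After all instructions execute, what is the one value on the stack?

-9   : [-9]
3    : [-9, 3]
+    : [-6]
dup  : [-6, -6]
+    : [-12]
drop : []
8    : [8]
6    : [8, 6]
+    : [14]
dup  : [14, 14]
swap : [14, 14]
-    : [0]
-2   : [0, -2]
drop : [0]
5    : [0, 5]
dup  : [0, 5, 5]
over : [0, 5, 5, 5]
over : [0, 5, 5, 5, 5]
swap : [0, 5, 5, 5, 5]
rot  : [0, 5, 5, 5, 5]
-    : [0, 5, 5, 0]
drop : [0, 5, 5]
swap : [0, 5, 5]
/    : [0, 1]
mod  : [0]
6    : [0, 6]
+    : [6]

6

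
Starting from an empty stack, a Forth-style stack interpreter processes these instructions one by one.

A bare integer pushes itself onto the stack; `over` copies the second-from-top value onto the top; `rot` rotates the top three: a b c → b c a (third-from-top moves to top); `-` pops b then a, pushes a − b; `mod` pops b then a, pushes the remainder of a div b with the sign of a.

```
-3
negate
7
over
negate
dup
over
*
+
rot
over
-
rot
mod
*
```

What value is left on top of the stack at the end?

-18

-3     : -3
negate : 3
7      : 3 7
over   : 3 7 3
negate : 3 7 -3
dup    : 3 7 -3 -3
over   : 3 7 -3 -3 -3
*      : 3 7 -3 9
+      : 3 7 6
rot    : 7 6 3
over   : 7 6 3 6
-      : 7 6 -3
rot    : 6 -3 7
mod    : 6 -3
*      : -18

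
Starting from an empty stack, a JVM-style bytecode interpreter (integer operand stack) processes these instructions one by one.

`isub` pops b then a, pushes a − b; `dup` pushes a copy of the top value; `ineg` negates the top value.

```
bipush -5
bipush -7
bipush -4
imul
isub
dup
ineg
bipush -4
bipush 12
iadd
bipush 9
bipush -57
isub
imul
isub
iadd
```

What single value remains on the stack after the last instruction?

-528

bipush -5  → [-5]
bipush -7  → [-5, -7]
bipush -4  → [-5, -7, -4]
imul       → [-5, 28]
isub       → [-33]
dup        → [-33, -33]
ineg       → [-33, 33]
bipush -4  → [-33, 33, -4]
bipush 12  → [-33, 33, -4, 12]
iadd       → [-33, 33, 8]
bipush 9   → [-33, 33, 8, 9]
bipush -57 → [-33, 33, 8, 9, -57]
isub       → [-33, 33, 8, 66]
imul       → [-33, 33, 528]
isub       → [-33, -495]
iadd       → [-528]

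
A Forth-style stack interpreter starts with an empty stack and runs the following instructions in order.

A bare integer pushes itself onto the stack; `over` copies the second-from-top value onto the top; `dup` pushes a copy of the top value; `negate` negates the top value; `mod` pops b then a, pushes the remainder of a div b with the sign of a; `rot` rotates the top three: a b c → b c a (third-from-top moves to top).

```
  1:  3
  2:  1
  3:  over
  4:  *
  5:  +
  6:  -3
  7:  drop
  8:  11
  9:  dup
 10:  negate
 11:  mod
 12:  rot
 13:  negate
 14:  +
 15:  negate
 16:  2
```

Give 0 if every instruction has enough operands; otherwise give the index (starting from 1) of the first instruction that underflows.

3       [3]
1       [3, 1]
over    [3, 1, 3]
*       [3, 3]
+       [6]
-3      [6, -3]
drop    [6]
11      [6, 11]
dup     [6, 11, 11]
negate  [6, 11, -11]
mod     [6, 0]
rot  — needs 3 operands, stack has 2 → underflow

12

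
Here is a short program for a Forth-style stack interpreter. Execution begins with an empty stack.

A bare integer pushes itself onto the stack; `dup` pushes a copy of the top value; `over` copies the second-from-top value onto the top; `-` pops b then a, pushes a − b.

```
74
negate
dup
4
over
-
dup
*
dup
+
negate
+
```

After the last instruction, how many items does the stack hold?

2

74      [74]
negate  [-74]
dup     [-74, -74]
4       [-74, -74, 4]
over    [-74, -74, 4, -74]
-       [-74, -74, 78]
dup     [-74, -74, 78, 78]
*       [-74, -74, 6084]
dup     [-74, -74, 6084, 6084]
+       [-74, -74, 12168]
negate  [-74, -74, -12168]
+       [-74, -12242]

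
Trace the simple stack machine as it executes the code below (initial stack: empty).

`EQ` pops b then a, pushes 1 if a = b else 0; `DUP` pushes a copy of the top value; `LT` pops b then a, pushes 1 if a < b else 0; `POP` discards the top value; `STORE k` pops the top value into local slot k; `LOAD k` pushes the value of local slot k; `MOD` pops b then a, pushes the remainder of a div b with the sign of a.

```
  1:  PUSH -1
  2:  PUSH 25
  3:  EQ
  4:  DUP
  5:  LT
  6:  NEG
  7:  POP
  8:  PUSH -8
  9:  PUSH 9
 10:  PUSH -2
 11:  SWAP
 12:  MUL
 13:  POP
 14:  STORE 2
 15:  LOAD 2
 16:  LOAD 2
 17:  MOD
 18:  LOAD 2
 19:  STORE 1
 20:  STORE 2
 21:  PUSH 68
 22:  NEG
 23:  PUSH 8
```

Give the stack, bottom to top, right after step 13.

PUSH -1 : [-1]
PUSH 25 : [-1, 25]
EQ      : [0]
DUP     : [0, 0]
LT      : [0]
NEG     : [0]
POP     : []
PUSH -8 : [-8]
PUSH 9  : [-8, 9]
PUSH -2 : [-8, 9, -2]
SWAP    : [-8, -2, 9]
MUL     : [-8, -18]
POP     : [-8]

[-8]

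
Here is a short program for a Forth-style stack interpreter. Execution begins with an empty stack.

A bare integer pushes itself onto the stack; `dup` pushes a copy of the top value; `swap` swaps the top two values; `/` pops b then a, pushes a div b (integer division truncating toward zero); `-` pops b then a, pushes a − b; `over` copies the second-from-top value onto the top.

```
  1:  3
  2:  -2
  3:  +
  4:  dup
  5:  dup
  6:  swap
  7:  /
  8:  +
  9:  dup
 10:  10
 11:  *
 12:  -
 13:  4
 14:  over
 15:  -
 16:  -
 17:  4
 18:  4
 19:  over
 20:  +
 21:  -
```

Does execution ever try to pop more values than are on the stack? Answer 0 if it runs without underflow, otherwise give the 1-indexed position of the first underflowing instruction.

3    : 3
-2   : 3 -2
+    : 1
dup  : 1 1
dup  : 1 1 1
swap : 1 1 1
/    : 1 1
+    : 2
dup  : 2 2
10   : 2 2 10
*    : 2 20
-    : -18
4    : -18 4
over : -18 4 -18
-    : -18 22
-    : -40
4    : -40 4
4    : -40 4 4
over : -40 4 4 4
+    : -40 4 8
-    : -40 -4

0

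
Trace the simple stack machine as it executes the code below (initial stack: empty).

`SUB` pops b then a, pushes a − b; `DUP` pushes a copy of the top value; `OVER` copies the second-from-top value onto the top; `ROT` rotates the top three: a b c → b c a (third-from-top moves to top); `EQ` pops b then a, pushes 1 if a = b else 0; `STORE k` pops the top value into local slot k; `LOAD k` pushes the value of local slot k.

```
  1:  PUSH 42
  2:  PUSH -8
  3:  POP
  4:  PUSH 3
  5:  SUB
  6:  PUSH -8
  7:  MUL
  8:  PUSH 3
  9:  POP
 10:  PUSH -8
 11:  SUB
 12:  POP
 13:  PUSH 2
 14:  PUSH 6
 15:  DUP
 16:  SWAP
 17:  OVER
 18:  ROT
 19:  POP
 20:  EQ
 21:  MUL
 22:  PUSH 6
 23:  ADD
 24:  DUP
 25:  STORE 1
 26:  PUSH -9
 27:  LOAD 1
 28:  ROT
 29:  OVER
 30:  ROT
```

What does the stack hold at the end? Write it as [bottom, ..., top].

PUSH 42 → [42]
PUSH -8 → [42, -8]
POP     → [42]
PUSH 3  → [42, 3]
SUB     → [39]
PUSH -8 → [39, -8]
MUL     → [-312]
PUSH 3  → [-312, 3]
POP     → [-312]
PUSH -8 → [-312, -8]
SUB     → [-304]
POP     → []
PUSH 2  → [2]
PUSH 6  → [2, 6]
DUP     → [2, 6, 6]
SWAP    → [2, 6, 6]
OVER    → [2, 6, 6, 6]
ROT     → [2, 6, 6, 6]
POP     → [2, 6, 6]
EQ      → [2, 1]
MUL     → [2]
PUSH 6  → [2, 6]
ADD     → [8]
DUP     → [8, 8]
STORE 1 → [8]
PUSH -9 → [8, -9]
LOAD 1  → [8, -9, 8]
ROT     → [-9, 8, 8]
OVER    → [-9, 8, 8, 8]
ROT     → [-9, 8, 8, 8]

[-9, 8, 8, 8]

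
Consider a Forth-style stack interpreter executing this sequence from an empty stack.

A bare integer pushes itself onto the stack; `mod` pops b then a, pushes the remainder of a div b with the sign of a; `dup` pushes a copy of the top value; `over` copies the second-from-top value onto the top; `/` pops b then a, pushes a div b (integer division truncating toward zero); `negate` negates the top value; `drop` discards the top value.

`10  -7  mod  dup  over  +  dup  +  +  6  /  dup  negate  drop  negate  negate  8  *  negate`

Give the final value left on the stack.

-16

10     -> 10
-7     -> 10 -7
mod    -> 3
dup    -> 3 3
over   -> 3 3 3
+      -> 3 6
dup    -> 3 6 6
+      -> 3 12
+      -> 15
6      -> 15 6
/      -> 2
dup    -> 2 2
negate -> 2 -2
drop   -> 2
negate -> -2
negate -> 2
8      -> 2 8
*      -> 16
negate -> -16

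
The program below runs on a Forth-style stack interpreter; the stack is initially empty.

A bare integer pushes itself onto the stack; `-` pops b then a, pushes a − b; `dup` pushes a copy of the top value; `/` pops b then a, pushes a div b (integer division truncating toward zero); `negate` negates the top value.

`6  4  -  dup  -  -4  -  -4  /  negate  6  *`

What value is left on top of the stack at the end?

6

6      : 6
4      : 6 4
-      : 2
dup    : 2 2
-      : 0
-4     : 0 -4
-      : 4
-4     : 4 -4
/      : -1
negate : 1
6      : 1 6
*      : 6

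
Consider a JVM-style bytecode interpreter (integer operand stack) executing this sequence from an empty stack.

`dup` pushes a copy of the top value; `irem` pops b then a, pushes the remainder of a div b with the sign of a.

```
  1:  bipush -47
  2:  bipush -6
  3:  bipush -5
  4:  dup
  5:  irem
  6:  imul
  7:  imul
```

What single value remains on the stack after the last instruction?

0

bipush -47  -47
bipush -6   -47 -6
bipush -5   -47 -6 -5
dup         -47 -6 -5 -5
irem        -47 -6 0
imul        -47 0
imul        0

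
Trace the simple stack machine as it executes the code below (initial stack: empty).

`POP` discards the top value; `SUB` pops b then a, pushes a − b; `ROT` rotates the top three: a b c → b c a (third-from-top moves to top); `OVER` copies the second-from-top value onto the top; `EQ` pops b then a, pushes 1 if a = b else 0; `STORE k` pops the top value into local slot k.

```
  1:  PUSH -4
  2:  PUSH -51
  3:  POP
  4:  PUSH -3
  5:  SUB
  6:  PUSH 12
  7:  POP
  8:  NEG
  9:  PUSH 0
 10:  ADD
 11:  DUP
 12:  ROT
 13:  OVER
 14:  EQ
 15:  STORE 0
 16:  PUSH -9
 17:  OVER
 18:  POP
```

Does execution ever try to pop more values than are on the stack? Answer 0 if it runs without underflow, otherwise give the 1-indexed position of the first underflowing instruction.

12

PUSH -4  → -4
PUSH -51 → -4 -51
POP      → -4
PUSH -3  → -4 -3
SUB      → -1
PUSH 12  → -1 12
POP      → -1
NEG      → 1
PUSH 0   → 1 0
ADD      → 1
DUP      → 1 1
ROT  — needs 3 operands, stack has 2 → underflow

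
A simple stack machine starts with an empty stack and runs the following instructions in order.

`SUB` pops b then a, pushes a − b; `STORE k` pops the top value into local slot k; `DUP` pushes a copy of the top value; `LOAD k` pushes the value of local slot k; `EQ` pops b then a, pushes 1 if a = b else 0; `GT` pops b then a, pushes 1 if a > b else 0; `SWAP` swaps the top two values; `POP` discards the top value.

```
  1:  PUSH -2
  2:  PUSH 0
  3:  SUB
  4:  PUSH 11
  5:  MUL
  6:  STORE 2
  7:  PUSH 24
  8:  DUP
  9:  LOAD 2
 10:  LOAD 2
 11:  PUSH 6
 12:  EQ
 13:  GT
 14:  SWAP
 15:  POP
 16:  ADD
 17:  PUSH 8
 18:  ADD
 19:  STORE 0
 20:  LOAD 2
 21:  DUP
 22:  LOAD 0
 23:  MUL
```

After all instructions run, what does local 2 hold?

PUSH -2 : [-2]
PUSH 0  : [-2, 0]
SUB     : [-2]
PUSH 11 : [-2, 11]
MUL     : [-22]
STORE 2 : []
PUSH 24 : [24]
DUP     : [24, 24]
LOAD 2  : [24, 24, -22]
LOAD 2  : [24, 24, -22, -22]
PUSH 6  : [24, 24, -22, -22, 6]
EQ      : [24, 24, -22, 0]
GT      : [24, 24, 0]
SWAP    : [24, 0, 24]
POP     : [24, 0]
ADD     : [24]
PUSH 8  : [24, 8]
ADD     : [32]
STORE 0 : []
LOAD 2  : [-22]
DUP     : [-22, -22]
LOAD 0  : [-22, -22, 32]
MUL     : [-22, -704]

-22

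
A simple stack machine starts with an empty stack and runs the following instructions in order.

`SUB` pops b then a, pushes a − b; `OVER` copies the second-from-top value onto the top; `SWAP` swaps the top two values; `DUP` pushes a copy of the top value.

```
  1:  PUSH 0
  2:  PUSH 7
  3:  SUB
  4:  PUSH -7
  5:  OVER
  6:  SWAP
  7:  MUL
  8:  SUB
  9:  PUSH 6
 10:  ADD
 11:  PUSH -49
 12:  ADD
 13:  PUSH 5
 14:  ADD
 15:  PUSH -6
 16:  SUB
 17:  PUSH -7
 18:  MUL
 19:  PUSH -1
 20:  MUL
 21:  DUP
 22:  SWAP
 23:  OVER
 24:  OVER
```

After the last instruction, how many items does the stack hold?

4

PUSH 0   → [0]
PUSH 7   → [0, 7]
SUB      → [-7]
PUSH -7  → [-7, -7]
OVER     → [-7, -7, -7]
SWAP     → [-7, -7, -7]
MUL      → [-7, 49]
SUB      → [-56]
PUSH 6   → [-56, 6]
ADD      → [-50]
PUSH -49 → [-50, -49]
ADD      → [-99]
PUSH 5   → [-99, 5]
ADD      → [-94]
PUSH -6  → [-94, -6]
SUB      → [-88]
PUSH -7  → [-88, -7]
MUL      → [616]
PUSH -1  → [616, -1]
MUL      → [-616]
DUP      → [-616, -616]
SWAP     → [-616, -616]
OVER     → [-616, -616, -616]
OVER     → [-616, -616, -616, -616]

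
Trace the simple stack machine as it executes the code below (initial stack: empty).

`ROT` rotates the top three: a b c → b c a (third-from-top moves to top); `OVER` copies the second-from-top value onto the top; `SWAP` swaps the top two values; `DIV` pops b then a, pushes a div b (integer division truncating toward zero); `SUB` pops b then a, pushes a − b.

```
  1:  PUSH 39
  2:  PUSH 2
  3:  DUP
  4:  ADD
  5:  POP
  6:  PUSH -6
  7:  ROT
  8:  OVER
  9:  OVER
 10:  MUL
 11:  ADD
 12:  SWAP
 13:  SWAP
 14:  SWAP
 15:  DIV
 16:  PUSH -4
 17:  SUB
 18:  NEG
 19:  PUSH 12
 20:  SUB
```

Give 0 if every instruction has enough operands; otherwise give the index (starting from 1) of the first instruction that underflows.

7

PUSH 39 : 39
PUSH 2  : 39 2
DUP     : 39 2 2
ADD     : 39 4
POP     : 39
PUSH -6 : 39 -6
ROT  — needs 3 operands, stack has 2 → underflow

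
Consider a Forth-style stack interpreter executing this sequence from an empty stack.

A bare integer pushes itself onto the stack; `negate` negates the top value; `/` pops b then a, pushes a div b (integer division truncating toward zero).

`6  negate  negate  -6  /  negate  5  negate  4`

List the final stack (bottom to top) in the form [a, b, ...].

6      -> 6
negate -> -6
negate -> 6
-6     -> 6 -6
/      -> -1
negate -> 1
5      -> 1 5
negate -> 1 -5
4      -> 1 -5 4

[1, -5, 4]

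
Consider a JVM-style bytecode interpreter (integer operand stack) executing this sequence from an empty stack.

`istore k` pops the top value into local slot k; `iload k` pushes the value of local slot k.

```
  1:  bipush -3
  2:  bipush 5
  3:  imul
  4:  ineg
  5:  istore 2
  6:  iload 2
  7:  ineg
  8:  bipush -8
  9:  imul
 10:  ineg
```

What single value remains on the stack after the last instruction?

bipush -3 -> [-3]
bipush 5  -> [-3, 5]
imul      -> [-15]
ineg      -> [15]
istore 2  -> []
iload 2   -> [15]
ineg      -> [-15]
bipush -8 -> [-15, -8]
imul      -> [120]
ineg      -> [-120]

-120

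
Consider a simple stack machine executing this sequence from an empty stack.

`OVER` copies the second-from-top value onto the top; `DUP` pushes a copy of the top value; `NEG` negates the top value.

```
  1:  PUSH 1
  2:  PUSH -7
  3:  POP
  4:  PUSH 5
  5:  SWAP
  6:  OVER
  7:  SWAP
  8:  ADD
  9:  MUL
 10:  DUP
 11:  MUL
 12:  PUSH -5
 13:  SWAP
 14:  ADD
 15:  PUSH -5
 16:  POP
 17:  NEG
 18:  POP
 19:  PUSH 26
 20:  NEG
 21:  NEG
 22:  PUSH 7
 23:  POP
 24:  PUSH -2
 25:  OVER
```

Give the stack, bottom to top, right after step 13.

PUSH 1   1
PUSH -7  1 -7
POP      1
PUSH 5   1 5
SWAP     5 1
OVER     5 1 5
SWAP     5 5 1
ADD      5 6
MUL      30
DUP      30 30
MUL      900
PUSH -5  900 -5
SWAP     -5 900

[-5, 900]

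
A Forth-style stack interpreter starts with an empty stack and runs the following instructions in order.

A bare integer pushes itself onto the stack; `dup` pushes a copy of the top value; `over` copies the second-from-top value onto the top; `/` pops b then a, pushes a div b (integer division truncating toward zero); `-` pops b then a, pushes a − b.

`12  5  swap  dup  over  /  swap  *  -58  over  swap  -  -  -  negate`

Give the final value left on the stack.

12     → [12]
5      → [12, 5]
swap   → [5, 12]
dup    → [5, 12, 12]
over   → [5, 12, 12, 12]
/      → [5, 12, 1]
swap   → [5, 1, 12]
*      → [5, 12]
-58    → [5, 12, -58]
over   → [5, 12, -58, 12]
swap   → [5, 12, 12, -58]
-      → [5, 12, 70]
-      → [5, -58]
-      → [63]
negate → [-63]

-63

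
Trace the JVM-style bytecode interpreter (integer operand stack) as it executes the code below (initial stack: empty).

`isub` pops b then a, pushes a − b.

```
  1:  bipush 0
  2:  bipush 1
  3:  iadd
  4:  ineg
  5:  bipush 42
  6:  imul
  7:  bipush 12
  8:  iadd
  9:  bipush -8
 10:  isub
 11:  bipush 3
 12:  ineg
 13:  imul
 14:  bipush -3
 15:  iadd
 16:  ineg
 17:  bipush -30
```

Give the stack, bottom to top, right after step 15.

[63]

bipush 0  -> 0
bipush 1  -> 0 1
iadd      -> 1
ineg      -> -1
bipush 42 -> -1 42
imul      -> -42
bipush 12 -> -42 12
iadd      -> -30
bipush -8 -> -30 -8
isub      -> -22
bipush 3  -> -22 3
ineg      -> -22 -3
imul      -> 66
bipush -3 -> 66 -3
iadd      -> 63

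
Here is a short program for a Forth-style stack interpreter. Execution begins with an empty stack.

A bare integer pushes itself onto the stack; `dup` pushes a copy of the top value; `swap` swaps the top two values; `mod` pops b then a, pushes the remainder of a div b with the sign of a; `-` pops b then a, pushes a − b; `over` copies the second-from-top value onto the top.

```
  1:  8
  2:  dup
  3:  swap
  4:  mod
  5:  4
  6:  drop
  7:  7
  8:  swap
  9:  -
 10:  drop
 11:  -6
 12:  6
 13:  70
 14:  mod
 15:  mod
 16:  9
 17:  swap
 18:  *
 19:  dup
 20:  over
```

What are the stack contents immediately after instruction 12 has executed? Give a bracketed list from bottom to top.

8    -> 8
dup  -> 8 8
swap -> 8 8
mod  -> 0
4    -> 0 4
drop -> 0
7    -> 0 7
swap -> 7 0
-    -> 7
drop -> (empty)
-6   -> -6
6    -> -6 6

[-6, 6]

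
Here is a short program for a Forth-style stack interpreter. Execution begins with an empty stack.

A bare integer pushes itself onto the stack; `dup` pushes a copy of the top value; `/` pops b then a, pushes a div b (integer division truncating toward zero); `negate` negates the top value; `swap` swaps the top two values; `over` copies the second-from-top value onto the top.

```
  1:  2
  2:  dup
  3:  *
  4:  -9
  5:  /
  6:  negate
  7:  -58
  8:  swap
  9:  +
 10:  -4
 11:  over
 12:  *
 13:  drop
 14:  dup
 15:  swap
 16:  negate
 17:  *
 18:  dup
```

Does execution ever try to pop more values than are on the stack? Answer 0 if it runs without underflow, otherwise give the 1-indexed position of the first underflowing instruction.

2      : 2
dup    : 2 2
*      : 4
-9     : 4 -9
/      : 0
negate : 0
-58    : 0 -58
swap   : -58 0
+      : -58
-4     : -58 -4
over   : -58 -4 -58
*      : -58 232
drop   : -58
dup    : -58 -58
swap   : -58 -58
negate : -58 58
*      : -3364
dup    : -3364 -3364

0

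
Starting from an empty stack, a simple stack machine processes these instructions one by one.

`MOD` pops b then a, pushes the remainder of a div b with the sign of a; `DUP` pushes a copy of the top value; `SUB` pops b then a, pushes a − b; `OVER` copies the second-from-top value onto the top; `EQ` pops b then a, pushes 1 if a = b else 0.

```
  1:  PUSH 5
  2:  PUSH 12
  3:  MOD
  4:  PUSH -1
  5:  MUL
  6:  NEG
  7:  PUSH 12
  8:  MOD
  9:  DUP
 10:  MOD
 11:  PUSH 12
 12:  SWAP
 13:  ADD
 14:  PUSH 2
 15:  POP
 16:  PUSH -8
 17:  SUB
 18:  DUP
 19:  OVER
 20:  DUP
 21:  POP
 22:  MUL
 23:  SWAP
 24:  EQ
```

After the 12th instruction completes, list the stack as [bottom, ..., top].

[12, 0]

PUSH 5   [5]
PUSH 12  [5, 12]
MOD      [5]
PUSH -1  [5, -1]
MUL      [-5]
NEG      [5]
PUSH 12  [5, 12]
MOD      [5]
DUP      [5, 5]
MOD      [0]
PUSH 12  [0, 12]
SWAP     [12, 0]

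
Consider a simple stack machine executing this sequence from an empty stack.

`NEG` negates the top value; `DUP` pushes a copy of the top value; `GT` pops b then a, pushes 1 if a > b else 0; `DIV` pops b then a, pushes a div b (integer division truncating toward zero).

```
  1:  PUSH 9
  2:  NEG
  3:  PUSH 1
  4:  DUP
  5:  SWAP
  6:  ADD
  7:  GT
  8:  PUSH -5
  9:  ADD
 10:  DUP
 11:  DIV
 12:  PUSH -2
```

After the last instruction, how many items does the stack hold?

PUSH 9  : [9]
NEG     : [-9]
PUSH 1  : [-9, 1]
DUP     : [-9, 1, 1]
SWAP    : [-9, 1, 1]
ADD     : [-9, 2]
GT      : [0]
PUSH -5 : [0, -5]
ADD     : [-5]
DUP     : [-5, -5]
DIV     : [1]
PUSH -2 : [1, -2]

2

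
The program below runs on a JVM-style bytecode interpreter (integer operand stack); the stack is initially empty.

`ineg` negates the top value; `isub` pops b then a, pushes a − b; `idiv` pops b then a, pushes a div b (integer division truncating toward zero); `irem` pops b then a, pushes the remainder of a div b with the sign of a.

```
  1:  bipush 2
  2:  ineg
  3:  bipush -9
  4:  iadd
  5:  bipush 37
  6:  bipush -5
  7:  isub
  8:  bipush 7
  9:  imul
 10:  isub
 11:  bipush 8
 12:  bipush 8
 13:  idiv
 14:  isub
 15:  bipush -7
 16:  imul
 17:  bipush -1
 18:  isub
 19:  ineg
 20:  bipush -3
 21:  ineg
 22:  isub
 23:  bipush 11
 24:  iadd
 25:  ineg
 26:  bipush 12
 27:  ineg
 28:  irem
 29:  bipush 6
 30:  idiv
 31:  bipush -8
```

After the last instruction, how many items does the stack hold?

2

bipush 2  : 2
ineg      : -2
bipush -9 : -2 -9
iadd      : -11
bipush 37 : -11 37
bipush -5 : -11 37 -5
isub      : -11 42
bipush 7  : -11 42 7
imul      : -11 294
isub      : -305
bipush 8  : -305 8
bipush 8  : -305 8 8
idiv      : -305 1
isub      : -306
bipush -7 : -306 -7
imul      : 2142
bipush -1 : 2142 -1
isub      : 2143
ineg      : -2143
bipush -3 : -2143 -3
ineg      : -2143 3
isub      : -2146
bipush 11 : -2146 11
iadd      : -2135
ineg      : 2135
bipush 12 : 2135 12
ineg      : 2135 -12
irem      : 11
bipush 6  : 11 6
idiv      : 1
bipush -8 : 1 -8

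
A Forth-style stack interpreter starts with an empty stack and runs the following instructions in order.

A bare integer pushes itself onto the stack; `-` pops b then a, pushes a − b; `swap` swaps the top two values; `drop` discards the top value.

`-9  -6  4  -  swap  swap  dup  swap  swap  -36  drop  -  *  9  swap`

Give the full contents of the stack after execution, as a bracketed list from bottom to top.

[9, 0]

-9   : -9
-6   : -9 -6
4    : -9 -6 4
-    : -9 -10
swap : -10 -9
swap : -9 -10
dup  : -9 -10 -10
swap : -9 -10 -10
swap : -9 -10 -10
-36  : -9 -10 -10 -36
drop : -9 -10 -10
-    : -9 0
*    : 0
9    : 0 9
swap : 9 0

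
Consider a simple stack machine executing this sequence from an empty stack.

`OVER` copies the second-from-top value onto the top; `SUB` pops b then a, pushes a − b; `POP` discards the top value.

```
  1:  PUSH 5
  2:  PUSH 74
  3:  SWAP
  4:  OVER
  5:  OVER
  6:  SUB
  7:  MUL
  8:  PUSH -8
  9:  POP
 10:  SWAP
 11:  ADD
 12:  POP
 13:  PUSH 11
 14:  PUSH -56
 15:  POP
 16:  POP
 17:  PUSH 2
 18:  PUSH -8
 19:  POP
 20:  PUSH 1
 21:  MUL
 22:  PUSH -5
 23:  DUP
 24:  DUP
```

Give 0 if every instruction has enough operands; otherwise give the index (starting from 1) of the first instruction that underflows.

PUSH 5    5
PUSH 74   5 74
SWAP      74 5
OVER      74 5 74
OVER      74 5 74 5
SUB       74 5 69
MUL       74 345
PUSH -8   74 345 -8
POP       74 345
SWAP      345 74
ADD       419
POP       (empty)
PUSH 11   11
PUSH -56  11 -56
POP       11
POP       (empty)
PUSH 2    2
PUSH -8   2 -8
POP       2
PUSH 1    2 1
MUL       2
PUSH -5   2 -5
DUP       2 -5 -5
DUP       2 -5 -5 -5

0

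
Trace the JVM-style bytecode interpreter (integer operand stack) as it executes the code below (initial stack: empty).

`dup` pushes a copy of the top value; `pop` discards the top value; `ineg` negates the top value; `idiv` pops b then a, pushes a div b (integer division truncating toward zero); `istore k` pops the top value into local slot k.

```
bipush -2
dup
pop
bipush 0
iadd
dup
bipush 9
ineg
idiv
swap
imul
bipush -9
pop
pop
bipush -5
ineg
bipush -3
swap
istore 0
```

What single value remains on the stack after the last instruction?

-3

bipush -2 : [-2]
dup       : [-2, -2]
pop       : [-2]
bipush 0  : [-2, 0]
iadd      : [-2]
dup       : [-2, -2]
bipush 9  : [-2, -2, 9]
ineg      : [-2, -2, -9]
idiv      : [-2, 0]
swap      : [0, -2]
imul      : [0]
bipush -9 : [0, -9]
pop       : [0]
pop       : []
bipush -5 : [-5]
ineg      : [5]
bipush -3 : [5, -3]
swap      : [-3, 5]
istore 0  : [-3]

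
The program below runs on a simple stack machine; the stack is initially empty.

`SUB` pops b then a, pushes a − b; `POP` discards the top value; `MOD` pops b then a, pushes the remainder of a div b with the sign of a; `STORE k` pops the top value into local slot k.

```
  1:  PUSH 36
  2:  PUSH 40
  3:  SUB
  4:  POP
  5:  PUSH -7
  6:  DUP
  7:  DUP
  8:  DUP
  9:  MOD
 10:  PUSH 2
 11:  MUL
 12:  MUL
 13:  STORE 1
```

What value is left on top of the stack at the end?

PUSH 36 : [36]
PUSH 40 : [36, 40]
SUB     : [-4]
POP     : []
PUSH -7 : [-7]
DUP     : [-7, -7]
DUP     : [-7, -7, -7]
DUP     : [-7, -7, -7, -7]
MOD     : [-7, -7, 0]
PUSH 2  : [-7, -7, 0, 2]
MUL     : [-7, -7, 0]
MUL     : [-7, 0]
STORE 1 : [-7]

-7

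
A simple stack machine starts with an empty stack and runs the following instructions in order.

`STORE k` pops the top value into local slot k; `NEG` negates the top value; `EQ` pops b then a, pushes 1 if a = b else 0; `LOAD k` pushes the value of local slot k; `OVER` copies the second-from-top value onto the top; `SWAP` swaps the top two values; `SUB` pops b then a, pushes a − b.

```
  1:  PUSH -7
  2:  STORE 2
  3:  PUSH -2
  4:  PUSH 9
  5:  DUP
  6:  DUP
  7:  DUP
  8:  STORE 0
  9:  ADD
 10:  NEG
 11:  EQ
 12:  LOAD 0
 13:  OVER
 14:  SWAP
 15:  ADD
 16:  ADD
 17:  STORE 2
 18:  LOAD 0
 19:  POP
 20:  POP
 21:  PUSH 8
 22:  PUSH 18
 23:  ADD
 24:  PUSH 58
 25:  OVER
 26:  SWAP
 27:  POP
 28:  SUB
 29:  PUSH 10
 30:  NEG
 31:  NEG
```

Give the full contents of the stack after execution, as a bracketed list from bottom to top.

PUSH -7  -7
STORE 2  (empty)
PUSH -2  -2
PUSH 9   -2 9
DUP      -2 9 9
DUP      -2 9 9 9
DUP      -2 9 9 9 9
STORE 0  -2 9 9 9
ADD      -2 9 18
NEG      -2 9 -18
EQ       -2 0
LOAD 0   -2 0 9
OVER     -2 0 9 0
SWAP     -2 0 0 9
ADD      -2 0 9
ADD      -2 9
STORE 2  -2
LOAD 0   -2 9
POP      -2
POP      (empty)
PUSH 8   8
PUSH 18  8 18
ADD      26
PUSH 58  26 58
OVER     26 58 26
SWAP     26 26 58
POP      26 26
SUB      0
PUSH 10  0 10
NEG      0 -10
NEG      0 10

[0, 10]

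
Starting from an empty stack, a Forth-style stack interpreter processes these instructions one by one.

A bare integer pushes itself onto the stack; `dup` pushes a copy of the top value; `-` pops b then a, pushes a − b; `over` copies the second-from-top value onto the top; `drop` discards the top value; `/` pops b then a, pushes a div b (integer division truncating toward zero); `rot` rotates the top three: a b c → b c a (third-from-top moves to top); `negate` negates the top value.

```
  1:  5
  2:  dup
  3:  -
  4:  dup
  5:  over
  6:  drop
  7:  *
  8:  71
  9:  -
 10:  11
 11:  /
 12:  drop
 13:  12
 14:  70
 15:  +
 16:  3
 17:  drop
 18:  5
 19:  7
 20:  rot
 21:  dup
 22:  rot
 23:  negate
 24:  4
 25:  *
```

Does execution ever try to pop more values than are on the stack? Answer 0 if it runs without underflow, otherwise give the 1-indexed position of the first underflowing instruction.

0

5      -> 5
dup    -> 5 5
-      -> 0
dup    -> 0 0
over   -> 0 0 0
drop   -> 0 0
*      -> 0
71     -> 0 71
-      -> -71
11     -> -71 11
/      -> -6
drop   -> (empty)
12     -> 12
70     -> 12 70
+      -> 82
3      -> 82 3
drop   -> 82
5      -> 82 5
7      -> 82 5 7
rot    -> 5 7 82
dup    -> 5 7 82 82
rot    -> 5 82 82 7
negate -> 5 82 82 -7
4      -> 5 82 82 -7 4
*      -> 5 82 82 -28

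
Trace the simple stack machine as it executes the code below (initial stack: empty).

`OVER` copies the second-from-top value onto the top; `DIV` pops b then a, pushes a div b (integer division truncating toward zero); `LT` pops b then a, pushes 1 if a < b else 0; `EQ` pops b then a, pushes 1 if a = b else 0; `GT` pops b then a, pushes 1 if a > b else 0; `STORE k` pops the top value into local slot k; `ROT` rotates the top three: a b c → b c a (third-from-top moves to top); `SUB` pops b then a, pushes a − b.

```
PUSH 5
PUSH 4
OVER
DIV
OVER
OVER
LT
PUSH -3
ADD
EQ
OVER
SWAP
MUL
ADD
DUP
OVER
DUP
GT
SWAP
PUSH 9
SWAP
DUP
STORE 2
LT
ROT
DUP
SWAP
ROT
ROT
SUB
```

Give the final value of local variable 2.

PUSH 5  -> [5]
PUSH 4  -> [5, 4]
OVER    -> [5, 4, 5]
DIV     -> [5, 0]
OVER    -> [5, 0, 5]
OVER    -> [5, 0, 5, 0]
LT      -> [5, 0, 0]
PUSH -3 -> [5, 0, 0, -3]
ADD     -> [5, 0, -3]
EQ      -> [5, 0]
OVER    -> [5, 0, 5]
SWAP    -> [5, 5, 0]
MUL     -> [5, 0]
ADD     -> [5]
DUP     -> [5, 5]
OVER    -> [5, 5, 5]
DUP     -> [5, 5, 5, 5]
GT      -> [5, 5, 0]
SWAP    -> [5, 0, 5]
PUSH 9  -> [5, 0, 5, 9]
SWAP    -> [5, 0, 9, 5]
DUP     -> [5, 0, 9, 5, 5]
STORE 2 -> [5, 0, 9, 5]
LT      -> [5, 0, 0]
ROT     -> [0, 0, 5]
DUP     -> [0, 0, 5, 5]
SWAP    -> [0, 0, 5, 5]
ROT     -> [0, 5, 5, 0]
ROT     -> [0, 5, 0, 5]
SUB     -> [0, 5, -5]

5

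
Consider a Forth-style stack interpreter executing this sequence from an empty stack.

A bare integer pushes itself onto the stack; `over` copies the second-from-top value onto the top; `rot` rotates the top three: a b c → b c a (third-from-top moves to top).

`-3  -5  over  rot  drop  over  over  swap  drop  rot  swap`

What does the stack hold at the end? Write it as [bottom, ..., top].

[-3, -5, -3]

-3   → [-3]
-5   → [-3, -5]
over → [-3, -5, -3]
rot  → [-5, -3, -3]
drop → [-5, -3]
over → [-5, -3, -5]
over → [-5, -3, -5, -3]
swap → [-5, -3, -3, -5]
drop → [-5, -3, -3]
rot  → [-3, -3, -5]
swap → [-3, -5, -3]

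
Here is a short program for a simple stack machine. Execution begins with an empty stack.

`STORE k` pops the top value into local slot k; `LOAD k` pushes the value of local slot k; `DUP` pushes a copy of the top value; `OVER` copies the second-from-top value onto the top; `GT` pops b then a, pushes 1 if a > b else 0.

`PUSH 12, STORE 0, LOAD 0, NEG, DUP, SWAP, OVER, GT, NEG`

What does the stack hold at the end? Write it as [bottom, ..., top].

PUSH 12 → [12]
STORE 0 → []
LOAD 0  → [12]
NEG     → [-12]
DUP     → [-12, -12]
SWAP    → [-12, -12]
OVER    → [-12, -12, -12]
GT      → [-12, 0]
NEG     → [-12, 0]

[-12, 0]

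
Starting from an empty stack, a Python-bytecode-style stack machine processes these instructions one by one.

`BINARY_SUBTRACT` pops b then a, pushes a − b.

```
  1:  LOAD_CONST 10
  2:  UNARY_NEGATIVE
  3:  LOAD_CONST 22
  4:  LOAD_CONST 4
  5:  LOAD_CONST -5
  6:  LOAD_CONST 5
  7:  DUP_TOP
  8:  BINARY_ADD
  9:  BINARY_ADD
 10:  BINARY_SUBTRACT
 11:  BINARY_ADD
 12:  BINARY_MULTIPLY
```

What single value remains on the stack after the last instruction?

-210

LOAD_CONST 10   → [10]
UNARY_NEGATIVE  → [-10]
LOAD_CONST 22   → [-10, 22]
LOAD_CONST 4    → [-10, 22, 4]
LOAD_CONST -5   → [-10, 22, 4, -5]
LOAD_CONST 5    → [-10, 22, 4, -5, 5]
DUP_TOP         → [-10, 22, 4, -5, 5, 5]
BINARY_ADD      → [-10, 22, 4, -5, 10]
BINARY_ADD      → [-10, 22, 4, 5]
BINARY_SUBTRACT → [-10, 22, -1]
BINARY_ADD      → [-10, 21]
BINARY_MULTIPLY → [-210]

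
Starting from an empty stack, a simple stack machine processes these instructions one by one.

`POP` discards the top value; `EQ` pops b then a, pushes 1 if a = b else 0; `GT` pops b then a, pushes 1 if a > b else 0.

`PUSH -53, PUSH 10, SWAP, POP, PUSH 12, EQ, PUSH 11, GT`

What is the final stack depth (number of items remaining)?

1

PUSH -53 : [-53]
PUSH 10  : [-53, 10]
SWAP     : [10, -53]
POP      : [10]
PUSH 12  : [10, 12]
EQ       : [0]
PUSH 11  : [0, 11]
GT       : [0]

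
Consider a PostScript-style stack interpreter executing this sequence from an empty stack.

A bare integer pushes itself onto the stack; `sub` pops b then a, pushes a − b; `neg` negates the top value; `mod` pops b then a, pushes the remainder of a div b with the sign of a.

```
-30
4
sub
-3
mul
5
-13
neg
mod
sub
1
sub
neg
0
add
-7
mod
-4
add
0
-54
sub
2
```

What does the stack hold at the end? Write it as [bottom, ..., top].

[-9, 54, 2]

-30 -> -30
4   -> -30 4
sub -> -34
-3  -> -34 -3
mul -> 102
5   -> 102 5
-13 -> 102 5 -13
neg -> 102 5 13
mod -> 102 5
sub -> 97
1   -> 97 1
sub -> 96
neg -> -96
0   -> -96 0
add -> -96
-7  -> -96 -7
mod -> -5
-4  -> -5 -4
add -> -9
0   -> -9 0
-54 -> -9 0 -54
sub -> -9 54
2   -> -9 54 2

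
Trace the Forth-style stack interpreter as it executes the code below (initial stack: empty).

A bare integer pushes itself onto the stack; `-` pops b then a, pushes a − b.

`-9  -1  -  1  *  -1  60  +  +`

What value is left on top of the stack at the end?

-9 → -9
-1 → -9 -1
-  → -8
1  → -8 1
*  → -8
-1 → -8 -1
60 → -8 -1 60
+  → -8 59
+  → 51

51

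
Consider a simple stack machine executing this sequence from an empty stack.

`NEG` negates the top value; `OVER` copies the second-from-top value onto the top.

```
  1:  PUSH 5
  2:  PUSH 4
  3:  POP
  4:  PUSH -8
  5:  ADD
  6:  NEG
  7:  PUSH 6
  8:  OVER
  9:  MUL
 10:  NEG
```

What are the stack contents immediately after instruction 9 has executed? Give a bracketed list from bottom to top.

PUSH 5  -> [5]
PUSH 4  -> [5, 4]
POP     -> [5]
PUSH -8 -> [5, -8]
ADD     -> [-3]
NEG     -> [3]
PUSH 6  -> [3, 6]
OVER    -> [3, 6, 3]
MUL     -> [3, 18]

[3, 18]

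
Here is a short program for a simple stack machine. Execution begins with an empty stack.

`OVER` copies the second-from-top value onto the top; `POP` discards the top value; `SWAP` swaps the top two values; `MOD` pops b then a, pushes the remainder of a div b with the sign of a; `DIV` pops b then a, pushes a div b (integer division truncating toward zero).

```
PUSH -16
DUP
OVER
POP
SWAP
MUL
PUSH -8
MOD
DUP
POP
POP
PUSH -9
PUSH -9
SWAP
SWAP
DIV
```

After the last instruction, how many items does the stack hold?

1

PUSH -16 : [-16]
DUP      : [-16, -16]
OVER     : [-16, -16, -16]
POP      : [-16, -16]
SWAP     : [-16, -16]
MUL      : [256]
PUSH -8  : [256, -8]
MOD      : [0]
DUP      : [0, 0]
POP      : [0]
POP      : []
PUSH -9  : [-9]
PUSH -9  : [-9, -9]
SWAP     : [-9, -9]
SWAP     : [-9, -9]
DIV      : [1]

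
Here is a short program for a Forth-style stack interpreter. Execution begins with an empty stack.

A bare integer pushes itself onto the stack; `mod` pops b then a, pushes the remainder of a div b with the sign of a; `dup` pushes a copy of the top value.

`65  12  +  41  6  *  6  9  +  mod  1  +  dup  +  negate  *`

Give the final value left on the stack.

65      65
12      65 12
+       77
41      77 41
6       77 41 6
*       77 246
6       77 246 6
9       77 246 6 9
+       77 246 15
mod     77 6
1       77 6 1
+       77 7
dup     77 7 7
+       77 14
negate  77 -14
*       -1078

-1078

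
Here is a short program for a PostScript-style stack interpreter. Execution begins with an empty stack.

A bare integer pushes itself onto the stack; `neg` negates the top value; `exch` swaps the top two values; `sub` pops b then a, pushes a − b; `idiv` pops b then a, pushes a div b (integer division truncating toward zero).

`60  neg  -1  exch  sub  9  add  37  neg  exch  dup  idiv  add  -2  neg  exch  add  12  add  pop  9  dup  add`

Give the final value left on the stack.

60   → 60
neg  → -60
-1   → -60 -1
exch → -1 -60
sub  → 59
9    → 59 9
add  → 68
37   → 68 37
neg  → 68 -37
exch → -37 68
dup  → -37 68 68
idiv → -37 1
add  → -36
-2   → -36 -2
neg  → -36 2
exch → 2 -36
add  → -34
12   → -34 12
add  → -22
pop  → (empty)
9    → 9
dup  → 9 9
add  → 18

18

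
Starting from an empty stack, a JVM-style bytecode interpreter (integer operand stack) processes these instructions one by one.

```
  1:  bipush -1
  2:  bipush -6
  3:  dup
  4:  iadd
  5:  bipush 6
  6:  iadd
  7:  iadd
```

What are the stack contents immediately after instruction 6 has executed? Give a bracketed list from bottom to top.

bipush -1  [-1]
bipush -6  [-1, -6]
dup        [-1, -6, -6]
iadd       [-1, -12]
bipush 6   [-1, -12, 6]
iadd       [-1, -6]

[-1, -6]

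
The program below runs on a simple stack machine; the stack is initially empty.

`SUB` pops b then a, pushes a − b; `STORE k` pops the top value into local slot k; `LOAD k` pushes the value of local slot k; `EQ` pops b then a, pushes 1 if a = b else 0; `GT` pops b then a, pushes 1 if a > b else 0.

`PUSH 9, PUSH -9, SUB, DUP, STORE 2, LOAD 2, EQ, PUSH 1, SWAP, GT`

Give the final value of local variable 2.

PUSH 9  → [9]
PUSH -9 → [9, -9]
SUB     → [18]
DUP     → [18, 18]
STORE 2 → [18]
LOAD 2  → [18, 18]
EQ      → [1]
PUSH 1  → [1, 1]
SWAP    → [1, 1]
GT      → [0]

18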